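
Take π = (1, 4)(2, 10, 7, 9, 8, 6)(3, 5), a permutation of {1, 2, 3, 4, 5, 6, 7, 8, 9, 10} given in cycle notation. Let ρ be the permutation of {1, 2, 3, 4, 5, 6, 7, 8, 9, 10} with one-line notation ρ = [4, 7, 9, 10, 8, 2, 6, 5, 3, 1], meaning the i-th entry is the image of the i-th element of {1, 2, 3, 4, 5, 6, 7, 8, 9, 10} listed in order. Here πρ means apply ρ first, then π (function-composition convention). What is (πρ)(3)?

8

ρ(3) = 9, then π(9) = 8; composing gives (πρ)(3) = 8.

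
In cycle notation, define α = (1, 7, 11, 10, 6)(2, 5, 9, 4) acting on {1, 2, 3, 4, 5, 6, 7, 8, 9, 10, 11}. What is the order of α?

20

The disjoint cycles have lengths 5, 4, 1, 1.
The order is lcm(5, 4) = 20.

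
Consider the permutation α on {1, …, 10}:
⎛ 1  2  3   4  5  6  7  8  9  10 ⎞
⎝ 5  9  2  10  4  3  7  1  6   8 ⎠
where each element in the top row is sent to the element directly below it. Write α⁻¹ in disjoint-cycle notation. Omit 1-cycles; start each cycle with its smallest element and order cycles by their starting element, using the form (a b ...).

(1 8 10 4 5)(2 3 6 9)

The cycle decomposition of α is (1 5 4 10 8)(2 9 6 3).
The inverse reverses every cycle; in canonical form, α⁻¹ = (1 8 10 4 5)(2 3 6 9).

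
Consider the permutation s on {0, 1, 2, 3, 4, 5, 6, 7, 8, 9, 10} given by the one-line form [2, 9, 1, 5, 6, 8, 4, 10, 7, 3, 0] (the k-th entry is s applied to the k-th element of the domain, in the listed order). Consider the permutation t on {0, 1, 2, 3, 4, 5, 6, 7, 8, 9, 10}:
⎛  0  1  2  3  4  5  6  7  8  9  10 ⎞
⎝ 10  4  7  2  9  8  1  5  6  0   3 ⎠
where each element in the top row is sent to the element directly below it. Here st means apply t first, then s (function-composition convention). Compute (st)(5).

7

(st)(5) = s(t(5)). t(5) = 8, then s(8) = 7. So (st)(5) = 7.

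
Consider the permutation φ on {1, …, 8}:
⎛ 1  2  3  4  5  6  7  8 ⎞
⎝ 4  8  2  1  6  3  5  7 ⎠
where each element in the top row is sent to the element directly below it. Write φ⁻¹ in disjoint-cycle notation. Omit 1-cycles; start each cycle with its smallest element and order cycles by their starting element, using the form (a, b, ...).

The cycle decomposition of φ is (1, 4)(2, 8, 7, 5, 6, 3).
Reversing each cycle (and rotating so the smallest element leads) gives φ⁻¹ = (1, 4)(2, 3, 6, 5, 7, 8).

(1, 4)(2, 3, 6, 5, 7, 8)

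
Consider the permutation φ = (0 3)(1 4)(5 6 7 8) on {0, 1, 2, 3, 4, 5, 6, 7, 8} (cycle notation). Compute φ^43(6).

5

6 lies in the 4-cycle (5 6 7 8).
On a 4-cycle, φ^4 is the identity, so φ^43 = φ^3 there (43 ≡ 3 mod 4).
Advancing 3 steps from 6: 6 → 7 → 8 → 5.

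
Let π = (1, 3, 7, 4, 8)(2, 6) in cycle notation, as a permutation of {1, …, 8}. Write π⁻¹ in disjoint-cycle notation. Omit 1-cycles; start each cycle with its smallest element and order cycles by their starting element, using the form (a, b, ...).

If π sends a → b within a cycle, π⁻¹ sends b → a; equivalently, reverse each cycle.
Reversing each cycle of π and rotating so the smallest element leads gives (1, 8, 4, 7, 3)(2, 6).

(1, 8, 4, 7, 3)(2, 6)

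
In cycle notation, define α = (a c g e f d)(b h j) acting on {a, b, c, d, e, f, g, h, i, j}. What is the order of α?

The cycle type of α is (6, 3, 1).
The order of α is the least common multiple of its cycle lengths: lcm(6, 3) = 6.

6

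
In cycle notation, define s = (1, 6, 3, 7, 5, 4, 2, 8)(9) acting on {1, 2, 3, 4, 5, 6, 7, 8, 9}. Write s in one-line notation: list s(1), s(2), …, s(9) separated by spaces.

Reading each image from the cycles: 1↦6, 2↦8, 3↦7, 4↦2, 5↦4, 6↦3, 7↦5, 8↦1, 9↦9.
Listing these in domain order gives 6 8 7 2 4 3 5 1 9.

6 8 7 2 4 3 5 1 9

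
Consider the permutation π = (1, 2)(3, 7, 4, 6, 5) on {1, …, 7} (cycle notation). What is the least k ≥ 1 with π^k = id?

The disjoint cycles have lengths 5, 2.
Since disjoint cycles commute, ord(π) = lcm(5, 2) = 10.

10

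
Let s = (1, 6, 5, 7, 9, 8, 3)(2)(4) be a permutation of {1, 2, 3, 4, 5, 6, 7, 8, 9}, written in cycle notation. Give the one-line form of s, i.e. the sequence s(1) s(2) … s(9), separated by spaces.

6 2 1 4 7 5 9 3 8

Each element maps to the next entry in its cycle (wrapping to the front): 1→6, 2→2, 3→1, 4→4, 5→7, 6→5, 7→9, 8→3, 9→8.
So the one-line form is 6 2 1 4 7 5 9 3 8.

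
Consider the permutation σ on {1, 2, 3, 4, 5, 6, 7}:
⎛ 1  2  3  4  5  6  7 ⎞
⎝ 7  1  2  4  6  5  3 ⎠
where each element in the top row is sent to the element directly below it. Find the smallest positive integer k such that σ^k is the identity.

4

The disjoint-cycle form of σ has cycle lengths 4, 2, 1.
The order of σ is the least common multiple of its cycle lengths: lcm(4, 2) = 4.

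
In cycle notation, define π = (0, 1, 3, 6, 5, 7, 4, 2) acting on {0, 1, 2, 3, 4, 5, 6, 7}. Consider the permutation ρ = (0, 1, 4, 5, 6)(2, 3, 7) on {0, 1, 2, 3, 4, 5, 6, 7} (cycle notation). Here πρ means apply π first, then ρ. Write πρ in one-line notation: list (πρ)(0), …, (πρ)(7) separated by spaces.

(πρ)(x) = ρ(π(x)). Computing each image: ρ(π(0)) = ρ(1) = 4, ρ(π(1)) = ρ(3) = 7, ρ(π(2)) = ρ(0) = 1, ρ(π(3)) = ρ(6) = 0, ρ(π(4)) = ρ(2) = 3, ρ(π(5)) = ρ(7) = 2, ρ(π(6)) = ρ(5) = 6, ρ(π(7)) = ρ(4) = 5.
Hence πρ = [4 7 1 0 3 2 6 5].

4 7 1 0 3 2 6 5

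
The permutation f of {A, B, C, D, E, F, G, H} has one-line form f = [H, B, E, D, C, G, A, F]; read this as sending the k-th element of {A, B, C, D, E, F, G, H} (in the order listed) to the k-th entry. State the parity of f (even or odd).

In disjoint-cycle form the cycle lengths are 4, 2, 1, 1.
A cycle of length ℓ contributes ℓ−1 transpositions, so f is a product of 3 + 1 = 4 transpositions — even.

even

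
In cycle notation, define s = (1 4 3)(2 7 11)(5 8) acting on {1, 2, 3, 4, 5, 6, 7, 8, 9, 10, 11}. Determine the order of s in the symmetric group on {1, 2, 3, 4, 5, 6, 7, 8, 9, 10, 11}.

6

The disjoint cycles have lengths 3, 3, 2, 1, 1, 1.
Since disjoint cycles commute, ord(s) = lcm(3, 3, 2) = 6.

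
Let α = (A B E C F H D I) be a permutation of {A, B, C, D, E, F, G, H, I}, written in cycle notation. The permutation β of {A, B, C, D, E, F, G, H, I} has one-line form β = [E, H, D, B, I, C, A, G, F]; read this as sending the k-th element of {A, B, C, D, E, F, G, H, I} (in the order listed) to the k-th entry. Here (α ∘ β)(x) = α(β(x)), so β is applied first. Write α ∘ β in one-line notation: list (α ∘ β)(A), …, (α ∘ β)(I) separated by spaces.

C D I E A F B G H

(α ∘ β)(x) = α(β(x)). Computing each image: α(β(A)) = α(E) = C, α(β(B)) = α(H) = D, α(β(C)) = α(D) = I, α(β(D)) = α(B) = E, α(β(E)) = α(I) = A, α(β(F)) = α(C) = F, α(β(G)) = α(A) = B, α(β(H)) = α(G) = G, α(β(I)) = α(F) = H.
Hence α ∘ β = [C D I E A F B G H].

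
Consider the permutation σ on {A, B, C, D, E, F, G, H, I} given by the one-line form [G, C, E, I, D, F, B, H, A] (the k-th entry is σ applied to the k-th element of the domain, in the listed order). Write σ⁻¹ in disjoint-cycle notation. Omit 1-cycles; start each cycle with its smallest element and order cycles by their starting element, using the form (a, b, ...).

(A, I, D, E, C, B, G)

The cycle decomposition of σ is (A, G, B, C, E, D, I).
Reversing each cycle (and rotating so the smallest element leads) gives σ⁻¹ = (A, I, D, E, C, B, G).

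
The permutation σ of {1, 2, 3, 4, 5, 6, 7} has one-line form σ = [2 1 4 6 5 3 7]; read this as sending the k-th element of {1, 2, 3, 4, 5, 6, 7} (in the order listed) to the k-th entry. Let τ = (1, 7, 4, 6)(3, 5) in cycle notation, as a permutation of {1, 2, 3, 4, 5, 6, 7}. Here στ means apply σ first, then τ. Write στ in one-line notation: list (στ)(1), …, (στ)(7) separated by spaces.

2 7 6 1 3 5 4

(στ)(x) = τ(σ(x)). Computing each image: τ(σ(1)) = τ(2) = 2, τ(σ(2)) = τ(1) = 7, τ(σ(3)) = τ(4) = 6, τ(σ(4)) = τ(6) = 1, τ(σ(5)) = τ(5) = 3, τ(σ(6)) = τ(3) = 5, τ(σ(7)) = τ(7) = 4.
Hence στ = [2 7 6 1 3 5 4].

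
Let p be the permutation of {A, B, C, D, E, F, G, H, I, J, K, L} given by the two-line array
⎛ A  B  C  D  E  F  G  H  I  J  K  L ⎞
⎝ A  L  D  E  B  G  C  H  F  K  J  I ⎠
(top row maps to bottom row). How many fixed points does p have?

2

The fixed points (elements with p(x) = x) are {A, H}, so there are 2.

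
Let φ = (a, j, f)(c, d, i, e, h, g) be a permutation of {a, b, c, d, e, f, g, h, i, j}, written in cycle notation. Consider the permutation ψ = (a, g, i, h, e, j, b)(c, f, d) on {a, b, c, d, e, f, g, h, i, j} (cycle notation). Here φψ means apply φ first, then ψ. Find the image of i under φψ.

j

(φψ)(i) = ψ(φ(i)). φ(i) = e, then ψ(e) = j. So (φψ)(i) = j.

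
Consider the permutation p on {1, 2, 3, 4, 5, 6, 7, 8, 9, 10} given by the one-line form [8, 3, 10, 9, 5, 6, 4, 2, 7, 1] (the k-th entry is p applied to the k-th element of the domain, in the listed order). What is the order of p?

Decomposing into disjoint cycles gives cycle lengths 5, 3, 1, 1.
The order of p is the least common multiple of its cycle lengths: lcm(5, 3) = 15.

15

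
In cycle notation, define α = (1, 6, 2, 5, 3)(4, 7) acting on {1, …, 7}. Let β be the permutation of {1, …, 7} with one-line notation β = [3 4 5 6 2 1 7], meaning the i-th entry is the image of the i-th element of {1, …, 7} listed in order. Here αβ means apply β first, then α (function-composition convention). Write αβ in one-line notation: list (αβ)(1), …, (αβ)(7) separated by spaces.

(αβ)(x) = α(β(x)). Computing each image: α(β(1)) = α(3) = 1, α(β(2)) = α(4) = 7, α(β(3)) = α(5) = 3, α(β(4)) = α(6) = 2, α(β(5)) = α(2) = 5, α(β(6)) = α(1) = 6, α(β(7)) = α(7) = 4.
Hence αβ = [1 7 3 2 5 6 4].

1 7 3 2 5 6 4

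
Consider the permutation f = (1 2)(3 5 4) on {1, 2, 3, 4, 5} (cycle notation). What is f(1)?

2

Within (1 2), 1 ↦ 2.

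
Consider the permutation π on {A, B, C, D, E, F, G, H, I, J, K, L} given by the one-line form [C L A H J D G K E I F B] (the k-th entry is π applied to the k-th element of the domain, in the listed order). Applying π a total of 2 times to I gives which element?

Tracing I → E → … returns to I after 3 steps, so I lies in a 3-cycle (E J I).
Stepping 2 places around the cycle: I → E → J.

J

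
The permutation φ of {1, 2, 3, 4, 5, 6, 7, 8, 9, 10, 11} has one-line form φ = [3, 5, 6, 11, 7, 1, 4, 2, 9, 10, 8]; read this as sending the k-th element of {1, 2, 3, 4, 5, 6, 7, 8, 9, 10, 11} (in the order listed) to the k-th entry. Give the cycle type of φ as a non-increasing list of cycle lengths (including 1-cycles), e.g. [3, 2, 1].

The disjoint cycles are (1 3 6)(2 5 7 4 11 8)(9)(10), with lengths 6, 3, 1, 1 in non-increasing order.

[6, 3, 1, 1]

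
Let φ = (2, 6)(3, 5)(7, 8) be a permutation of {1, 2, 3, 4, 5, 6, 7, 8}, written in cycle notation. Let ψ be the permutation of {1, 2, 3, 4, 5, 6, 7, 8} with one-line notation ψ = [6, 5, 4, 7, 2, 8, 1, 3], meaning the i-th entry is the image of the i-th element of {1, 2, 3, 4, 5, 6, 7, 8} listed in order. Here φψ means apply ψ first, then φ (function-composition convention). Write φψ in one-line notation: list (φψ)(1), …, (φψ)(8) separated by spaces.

(φψ)(x) = φ(ψ(x)). Computing each image: φ(ψ(1)) = φ(6) = 2, φ(ψ(2)) = φ(5) = 3, φ(ψ(3)) = φ(4) = 4, φ(ψ(4)) = φ(7) = 8, φ(ψ(5)) = φ(2) = 6, φ(ψ(6)) = φ(8) = 7, φ(ψ(7)) = φ(1) = 1, φ(ψ(8)) = φ(3) = 5.
Hence φψ = [2 3 4 8 6 7 1 5].

2 3 4 8 6 7 1 5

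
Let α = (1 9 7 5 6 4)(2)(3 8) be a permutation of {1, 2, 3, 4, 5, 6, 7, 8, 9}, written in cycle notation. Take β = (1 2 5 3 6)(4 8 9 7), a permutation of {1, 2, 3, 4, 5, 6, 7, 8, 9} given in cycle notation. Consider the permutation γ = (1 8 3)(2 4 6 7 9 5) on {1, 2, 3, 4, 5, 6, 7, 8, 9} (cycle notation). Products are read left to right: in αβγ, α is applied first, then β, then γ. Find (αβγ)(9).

(αβγ)(9) = γ(β(α(9))). α(9) = 7, then β(7) = 4, then γ(4) = 6, so the result is 6.

6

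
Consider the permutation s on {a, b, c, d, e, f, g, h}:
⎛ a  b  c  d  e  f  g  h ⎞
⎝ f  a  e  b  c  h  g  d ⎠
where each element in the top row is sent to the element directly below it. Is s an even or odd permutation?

odd

In disjoint-cycle form the cycle lengths are 5, 2, 1.
A cycle of length ℓ contributes ℓ−1 transpositions, so s is a product of 4 + 1 = 5 transpositions — odd.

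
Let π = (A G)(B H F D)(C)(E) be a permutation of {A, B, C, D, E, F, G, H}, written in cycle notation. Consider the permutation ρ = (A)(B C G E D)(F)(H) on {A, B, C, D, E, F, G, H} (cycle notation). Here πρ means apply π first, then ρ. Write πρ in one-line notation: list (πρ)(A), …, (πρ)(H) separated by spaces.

E H G C D B A F

(πρ)(x) = ρ(π(x)). Computing each image: ρ(π(A)) = ρ(G) = E, ρ(π(B)) = ρ(H) = H, ρ(π(C)) = ρ(C) = G, ρ(π(D)) = ρ(B) = C, ρ(π(E)) = ρ(E) = D, ρ(π(F)) = ρ(D) = B, ρ(π(G)) = ρ(A) = A, ρ(π(H)) = ρ(F) = F.
Hence πρ = [E H G C D B A F].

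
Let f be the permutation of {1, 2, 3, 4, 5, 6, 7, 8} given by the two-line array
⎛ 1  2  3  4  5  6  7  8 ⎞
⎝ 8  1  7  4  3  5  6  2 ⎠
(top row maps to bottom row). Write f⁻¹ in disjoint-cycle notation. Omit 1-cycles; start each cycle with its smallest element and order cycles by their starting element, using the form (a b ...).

The cycle decomposition of f is (1 8 2)(3 7 6 5).
Reversing each cycle (and rotating so the smallest element leads) gives f⁻¹ = (1 2 8)(3 5 6 7).

(1 2 8)(3 5 6 7)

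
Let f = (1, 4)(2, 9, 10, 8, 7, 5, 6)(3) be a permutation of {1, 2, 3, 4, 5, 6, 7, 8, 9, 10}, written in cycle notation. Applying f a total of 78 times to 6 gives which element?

6 lies in the 7-cycle (2, 9, 10, 8, 7, 5, 6).
Powers repeat with period 7 on this cycle, and 78 mod 7 = 1, so f^78(6) = f^1(6).
Advancing 1 step from 6: 6 → 2.

2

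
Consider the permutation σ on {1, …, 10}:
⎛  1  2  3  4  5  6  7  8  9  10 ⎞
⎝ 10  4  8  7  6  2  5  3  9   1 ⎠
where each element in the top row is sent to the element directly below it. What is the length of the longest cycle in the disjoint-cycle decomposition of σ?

5

Decomposing into disjoint cycles gives (1, 10)(2, 4, 7, 5, 6)(3, 8); the longest has length 5.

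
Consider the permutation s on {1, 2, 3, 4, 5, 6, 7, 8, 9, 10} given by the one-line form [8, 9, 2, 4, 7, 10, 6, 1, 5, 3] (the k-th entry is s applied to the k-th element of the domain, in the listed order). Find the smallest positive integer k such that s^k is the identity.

14

Decomposing into disjoint cycles gives cycle lengths 7, 2, 1.
The order of s is the least common multiple of its cycle lengths: lcm(7, 2) = 14.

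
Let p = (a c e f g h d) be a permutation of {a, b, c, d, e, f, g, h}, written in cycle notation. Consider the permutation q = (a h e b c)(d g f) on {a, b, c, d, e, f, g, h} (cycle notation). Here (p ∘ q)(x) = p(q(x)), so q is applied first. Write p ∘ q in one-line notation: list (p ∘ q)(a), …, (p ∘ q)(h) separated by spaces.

Chase each element through q then p: a → h → d; b → c → e; c → a → c; d → g → h; e → b → b; f → d → a; g → f → g; h → e → f.
Collecting the images, p ∘ q = [d e c h b a g f].

d e c h b a g f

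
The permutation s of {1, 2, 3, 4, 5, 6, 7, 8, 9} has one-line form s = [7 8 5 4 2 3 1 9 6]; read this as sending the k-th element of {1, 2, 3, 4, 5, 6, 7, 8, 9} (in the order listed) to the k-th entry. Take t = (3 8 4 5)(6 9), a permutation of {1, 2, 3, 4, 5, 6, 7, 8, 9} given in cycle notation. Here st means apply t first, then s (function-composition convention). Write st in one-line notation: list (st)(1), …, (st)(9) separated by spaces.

7 8 9 2 5 6 1 4 3

Chase each element through t then s: 1 → 1 → 7; 2 → 2 → 8; 3 → 8 → 9; 4 → 5 → 2; 5 → 3 → 5; 6 → 9 → 6; 7 → 7 → 1; 8 → 4 → 4; 9 → 6 → 3.
Collecting the images, st = [7 8 9 2 5 6 1 4 3].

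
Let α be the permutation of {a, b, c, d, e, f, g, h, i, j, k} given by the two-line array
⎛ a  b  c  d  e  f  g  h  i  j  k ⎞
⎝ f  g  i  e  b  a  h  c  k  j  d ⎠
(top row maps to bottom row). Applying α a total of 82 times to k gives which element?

e

Tracing k → d → … returns to k after 8 steps, so k lies in an 8-cycle (b, g, h, c, i, k, d, e).
Powers repeat with period 8 on this cycle, and 82 mod 8 = 2, so α^82(k) = α^2(k).
Stepping 2 places around the cycle: k → d → e.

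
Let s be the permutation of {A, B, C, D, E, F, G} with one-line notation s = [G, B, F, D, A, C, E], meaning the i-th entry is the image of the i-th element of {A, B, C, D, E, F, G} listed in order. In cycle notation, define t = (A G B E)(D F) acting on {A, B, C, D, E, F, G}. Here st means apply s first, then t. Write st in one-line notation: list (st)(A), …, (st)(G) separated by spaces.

B E D F G C A

Chase each element through s then t: A → G → B; B → B → E; C → F → D; D → D → F; E → A → G; F → C → C; G → E → A.
Collecting the images, st = [B E D F G C A].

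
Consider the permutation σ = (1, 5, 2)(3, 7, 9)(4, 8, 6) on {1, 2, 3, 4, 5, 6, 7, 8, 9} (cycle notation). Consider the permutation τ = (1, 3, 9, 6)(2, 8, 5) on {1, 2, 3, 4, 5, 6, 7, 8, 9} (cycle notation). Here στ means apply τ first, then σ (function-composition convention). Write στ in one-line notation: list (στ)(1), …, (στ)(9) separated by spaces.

7 6 3 8 1 5 9 2 4

(στ)(x) = σ(τ(x)). Computing each image: σ(τ(1)) = σ(3) = 7, σ(τ(2)) = σ(8) = 6, σ(τ(3)) = σ(9) = 3, σ(τ(4)) = σ(4) = 8, σ(τ(5)) = σ(2) = 1, σ(τ(6)) = σ(1) = 5, σ(τ(7)) = σ(7) = 9, σ(τ(8)) = σ(5) = 2, σ(τ(9)) = σ(6) = 4.
Hence στ = [7 6 3 8 1 5 9 2 4].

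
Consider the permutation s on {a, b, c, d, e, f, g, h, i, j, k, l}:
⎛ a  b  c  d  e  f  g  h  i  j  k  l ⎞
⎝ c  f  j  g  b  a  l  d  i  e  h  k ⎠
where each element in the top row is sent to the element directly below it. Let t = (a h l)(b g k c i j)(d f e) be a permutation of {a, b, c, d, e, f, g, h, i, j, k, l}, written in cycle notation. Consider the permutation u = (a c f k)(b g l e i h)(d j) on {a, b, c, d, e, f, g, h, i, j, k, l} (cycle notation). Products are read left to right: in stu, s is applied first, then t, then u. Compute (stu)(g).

c

Apply the permutations in order: s(g) = l, then t(l) = a, then u(a) = c. So (stu)(g) = c.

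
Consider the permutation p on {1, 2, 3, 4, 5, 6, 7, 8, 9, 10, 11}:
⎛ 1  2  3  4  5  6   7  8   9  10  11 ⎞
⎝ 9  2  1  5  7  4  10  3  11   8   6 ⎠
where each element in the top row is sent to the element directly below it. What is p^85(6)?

8

Tracing 6 → 4 → … returns to 6 after 10 steps, so 6 lies in a 10-cycle (1, 9, 11, 6, 4, 5, 7, 10, 8, 3).
Powers repeat with period 10 on this cycle, and 85 mod 10 = 5, so p^85(6) = p^5(6).
Advancing 5 steps from 6: 6 → 4 → 5 → 7 → 10 → 8.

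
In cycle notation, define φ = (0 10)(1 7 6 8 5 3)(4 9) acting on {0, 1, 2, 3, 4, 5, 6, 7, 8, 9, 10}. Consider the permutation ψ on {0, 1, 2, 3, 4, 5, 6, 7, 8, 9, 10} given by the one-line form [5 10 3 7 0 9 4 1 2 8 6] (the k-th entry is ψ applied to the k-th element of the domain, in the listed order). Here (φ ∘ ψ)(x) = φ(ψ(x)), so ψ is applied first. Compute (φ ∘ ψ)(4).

(φ ∘ ψ)(4) = φ(ψ(4)). ψ(4) = 0, then φ(0) = 10. So (φ ∘ ψ)(4) = 10.

10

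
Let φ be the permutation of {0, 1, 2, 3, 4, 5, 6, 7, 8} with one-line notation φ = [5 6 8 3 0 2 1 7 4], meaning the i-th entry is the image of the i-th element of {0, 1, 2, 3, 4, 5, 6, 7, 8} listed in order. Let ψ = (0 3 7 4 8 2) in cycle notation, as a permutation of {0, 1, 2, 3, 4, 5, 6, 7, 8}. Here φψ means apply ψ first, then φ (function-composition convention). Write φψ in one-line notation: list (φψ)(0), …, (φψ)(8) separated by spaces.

3 6 5 7 4 2 1 0 8

Chase each element through ψ then φ: 0 → 3 → 3; 1 → 1 → 6; 2 → 0 → 5; 3 → 7 → 7; 4 → 8 → 4; 5 → 5 → 2; 6 → 6 → 1; 7 → 4 → 0; 8 → 2 → 8.
So φψ in one-line form is 3 6 5 7 4 2 1 0 8.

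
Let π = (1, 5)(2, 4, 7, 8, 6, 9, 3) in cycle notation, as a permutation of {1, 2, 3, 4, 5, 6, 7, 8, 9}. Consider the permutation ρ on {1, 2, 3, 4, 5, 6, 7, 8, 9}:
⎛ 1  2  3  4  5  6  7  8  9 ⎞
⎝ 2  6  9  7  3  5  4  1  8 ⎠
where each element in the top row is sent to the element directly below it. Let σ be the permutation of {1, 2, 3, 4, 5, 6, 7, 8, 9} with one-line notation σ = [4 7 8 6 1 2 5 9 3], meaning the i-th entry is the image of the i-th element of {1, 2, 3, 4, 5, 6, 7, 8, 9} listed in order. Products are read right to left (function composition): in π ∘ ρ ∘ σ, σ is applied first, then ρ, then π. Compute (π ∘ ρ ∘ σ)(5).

Chase 5: σ(5) = 1; ρ(1) = 2; π(2) = 4. Hence (π ∘ ρ ∘ σ)(5) = 4.

4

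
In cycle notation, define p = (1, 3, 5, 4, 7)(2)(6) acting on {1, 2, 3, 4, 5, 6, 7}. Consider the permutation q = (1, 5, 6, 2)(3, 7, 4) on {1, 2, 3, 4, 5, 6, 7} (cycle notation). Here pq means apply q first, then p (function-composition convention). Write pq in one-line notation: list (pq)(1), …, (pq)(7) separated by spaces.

4 3 1 5 6 2 7

(pq)(x) = p(q(x)). Computing each image: p(q(1)) = p(5) = 4, p(q(2)) = p(1) = 3, p(q(3)) = p(7) = 1, p(q(4)) = p(3) = 5, p(q(5)) = p(6) = 6, p(q(6)) = p(2) = 2, p(q(7)) = p(4) = 7.
Hence pq = [4 3 1 5 6 2 7].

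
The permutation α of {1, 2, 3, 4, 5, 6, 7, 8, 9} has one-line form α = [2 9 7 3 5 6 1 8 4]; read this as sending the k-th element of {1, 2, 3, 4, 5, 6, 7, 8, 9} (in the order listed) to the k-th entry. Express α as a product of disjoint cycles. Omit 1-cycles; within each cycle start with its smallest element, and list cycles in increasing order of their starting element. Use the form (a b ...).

Start at 1 and follow images: 1 → 2 → 9 → 4 → 3 → 7 → 1, giving the cycle (1 2 9 4 3 7).
Continuing from each remaining unvisited element yields (1 2 9 4 3 7).

(1 2 9 4 3 7)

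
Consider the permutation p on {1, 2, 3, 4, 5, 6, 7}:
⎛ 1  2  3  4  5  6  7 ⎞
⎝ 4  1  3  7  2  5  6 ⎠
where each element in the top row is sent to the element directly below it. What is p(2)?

The entry below 2 in the array is 1, so p(2) = 1.

1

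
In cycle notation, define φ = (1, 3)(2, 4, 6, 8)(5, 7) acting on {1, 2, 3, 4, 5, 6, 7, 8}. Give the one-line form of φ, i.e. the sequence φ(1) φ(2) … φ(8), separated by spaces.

Each element maps to the next entry in its cycle (wrapping to the front): 1→3, 2→4, 3→1, 4→6, 5→7, 6→8, 7→5, 8→2.
Listing these in domain order gives 3 4 1 6 7 8 5 2.

3 4 1 6 7 8 5 2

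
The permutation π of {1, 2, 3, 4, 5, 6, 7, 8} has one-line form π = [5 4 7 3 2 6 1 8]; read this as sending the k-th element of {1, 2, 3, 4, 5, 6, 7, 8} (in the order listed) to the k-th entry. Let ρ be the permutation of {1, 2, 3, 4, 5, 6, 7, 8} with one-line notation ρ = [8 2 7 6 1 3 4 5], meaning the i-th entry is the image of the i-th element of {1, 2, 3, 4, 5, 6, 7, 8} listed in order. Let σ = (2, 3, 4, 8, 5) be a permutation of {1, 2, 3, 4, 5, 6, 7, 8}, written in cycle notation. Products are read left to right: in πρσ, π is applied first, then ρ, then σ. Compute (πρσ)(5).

3

Apply the permutations in order: π(5) = 2, then ρ(2) = 2, then σ(2) = 3. So (πρσ)(5) = 3.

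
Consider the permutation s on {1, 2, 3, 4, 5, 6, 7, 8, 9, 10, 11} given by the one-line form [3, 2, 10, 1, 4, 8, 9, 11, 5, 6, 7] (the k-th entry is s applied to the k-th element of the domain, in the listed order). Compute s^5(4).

Tracing 4 → 1 → … returns to 4 after 10 steps, so 4 lies in a 10-cycle (1, 3, 10, 6, 8, 11, 7, 9, 5, 4).
Advancing 5 steps from 4: 4 → 1 → 3 → 10 → 6 → 8.

8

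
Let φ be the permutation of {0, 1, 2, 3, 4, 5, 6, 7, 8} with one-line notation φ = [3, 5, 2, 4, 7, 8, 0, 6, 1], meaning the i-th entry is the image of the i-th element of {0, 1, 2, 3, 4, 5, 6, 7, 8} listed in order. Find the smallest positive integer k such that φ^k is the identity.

Decomposing into disjoint cycles gives cycle lengths 5, 3, 1.
The order is lcm(5, 3) = 15.

15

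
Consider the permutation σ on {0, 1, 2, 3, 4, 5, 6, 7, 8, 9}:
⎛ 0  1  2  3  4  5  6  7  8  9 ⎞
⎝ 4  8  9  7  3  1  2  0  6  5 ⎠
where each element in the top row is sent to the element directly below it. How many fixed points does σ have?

No element satisfies σ(x) = x, so there are 0 fixed points.

0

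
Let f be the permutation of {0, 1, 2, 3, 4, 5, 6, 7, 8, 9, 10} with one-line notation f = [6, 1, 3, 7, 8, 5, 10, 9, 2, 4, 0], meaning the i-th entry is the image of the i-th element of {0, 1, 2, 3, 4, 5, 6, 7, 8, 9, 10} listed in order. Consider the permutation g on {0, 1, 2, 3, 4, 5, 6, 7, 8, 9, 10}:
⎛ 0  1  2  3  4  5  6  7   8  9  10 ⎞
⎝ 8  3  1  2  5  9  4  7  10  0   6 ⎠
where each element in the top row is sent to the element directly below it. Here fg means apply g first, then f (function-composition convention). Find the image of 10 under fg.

(fg)(10) = f(g(10)). g(10) = 6, then f(6) = 10. So (fg)(10) = 10.

10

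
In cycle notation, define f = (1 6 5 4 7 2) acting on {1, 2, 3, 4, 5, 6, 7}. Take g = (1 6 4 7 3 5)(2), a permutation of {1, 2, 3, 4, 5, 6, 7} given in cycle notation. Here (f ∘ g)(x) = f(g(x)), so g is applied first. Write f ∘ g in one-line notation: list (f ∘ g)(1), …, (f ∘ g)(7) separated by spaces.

5 1 4 2 6 7 3

(f ∘ g)(x) = f(g(x)). Computing each image: f(g(1)) = f(6) = 5, f(g(2)) = f(2) = 1, f(g(3)) = f(5) = 4, f(g(4)) = f(7) = 2, f(g(5)) = f(1) = 6, f(g(6)) = f(4) = 7, f(g(7)) = f(3) = 3.
Hence f ∘ g = [5 1 4 2 6 7 3].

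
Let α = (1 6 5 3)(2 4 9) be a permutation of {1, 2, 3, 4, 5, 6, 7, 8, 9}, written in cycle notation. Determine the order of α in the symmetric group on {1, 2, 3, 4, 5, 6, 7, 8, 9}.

12

The disjoint cycles have lengths 4, 3, 1, 1.
The order is lcm(4, 3) = 12.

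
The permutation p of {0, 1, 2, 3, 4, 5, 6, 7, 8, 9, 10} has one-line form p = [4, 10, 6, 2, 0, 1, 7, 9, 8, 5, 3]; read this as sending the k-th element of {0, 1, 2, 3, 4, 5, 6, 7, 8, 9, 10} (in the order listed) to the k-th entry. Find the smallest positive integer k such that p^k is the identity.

8

Writing p as disjoint cycles, the cycle lengths are 8, 2, 1.
The order is lcm(8, 2) = 8.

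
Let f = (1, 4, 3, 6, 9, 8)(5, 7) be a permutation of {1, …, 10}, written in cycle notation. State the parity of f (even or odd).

even

The cycle lengths are 6, 2, 1, 1.
A cycle of length ℓ contributes ℓ−1 transpositions, so f is a product of 5 + 1 = 6 transpositions — even.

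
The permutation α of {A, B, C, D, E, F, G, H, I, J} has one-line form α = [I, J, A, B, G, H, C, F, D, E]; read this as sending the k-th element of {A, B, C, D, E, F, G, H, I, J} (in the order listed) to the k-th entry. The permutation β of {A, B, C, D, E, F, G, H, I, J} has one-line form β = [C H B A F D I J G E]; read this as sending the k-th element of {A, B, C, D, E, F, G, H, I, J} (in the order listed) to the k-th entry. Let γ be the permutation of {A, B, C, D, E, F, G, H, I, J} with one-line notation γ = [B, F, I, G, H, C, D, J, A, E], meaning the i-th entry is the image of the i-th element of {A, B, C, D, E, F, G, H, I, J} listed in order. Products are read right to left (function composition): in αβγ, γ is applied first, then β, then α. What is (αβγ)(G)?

(αβγ)(G) = α(β(γ(G))). γ(G) = D, then β(D) = A, then α(A) = I, so the result is I.

I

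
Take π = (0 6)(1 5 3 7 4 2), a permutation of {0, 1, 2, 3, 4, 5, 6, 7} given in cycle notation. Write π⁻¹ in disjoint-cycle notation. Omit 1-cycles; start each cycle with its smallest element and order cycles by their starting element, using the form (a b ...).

(0 6)(1 2 4 7 3 5)

The inverse reverses each cycle.
Reversing each cycle of π and rotating so the smallest element leads gives (0 6)(1 2 4 7 3 5).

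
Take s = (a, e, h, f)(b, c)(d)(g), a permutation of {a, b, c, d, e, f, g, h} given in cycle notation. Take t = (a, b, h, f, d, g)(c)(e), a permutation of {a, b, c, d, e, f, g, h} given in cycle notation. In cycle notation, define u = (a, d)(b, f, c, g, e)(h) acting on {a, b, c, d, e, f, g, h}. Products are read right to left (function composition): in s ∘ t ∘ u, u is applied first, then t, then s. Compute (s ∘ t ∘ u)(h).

a

Chase h: u(h) = h; t(h) = f; s(f) = a. Hence (s ∘ t ∘ u)(h) = a.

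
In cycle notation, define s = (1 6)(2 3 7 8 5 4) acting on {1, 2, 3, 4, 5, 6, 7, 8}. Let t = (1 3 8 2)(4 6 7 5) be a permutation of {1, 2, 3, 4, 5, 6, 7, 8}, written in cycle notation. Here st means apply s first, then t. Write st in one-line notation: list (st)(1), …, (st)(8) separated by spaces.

(st)(x) = t(s(x)). Computing each image: t(s(1)) = t(6) = 7, t(s(2)) = t(3) = 8, t(s(3)) = t(7) = 5, t(s(4)) = t(2) = 1, t(s(5)) = t(4) = 6, t(s(6)) = t(1) = 3, t(s(7)) = t(8) = 2, t(s(8)) = t(5) = 4.
Hence st = [7 8 5 1 6 3 2 4].

7 8 5 1 6 3 2 4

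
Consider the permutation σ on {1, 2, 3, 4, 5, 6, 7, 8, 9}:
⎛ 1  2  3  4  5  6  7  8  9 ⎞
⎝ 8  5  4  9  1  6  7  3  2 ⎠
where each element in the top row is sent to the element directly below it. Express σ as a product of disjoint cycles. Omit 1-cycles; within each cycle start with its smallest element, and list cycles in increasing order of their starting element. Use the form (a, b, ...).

(1, 8, 3, 4, 9, 2, 5)

From 1: 1 → 8 → 3 → 4 → 9 → 2 → 5 → 1, closing the cycle (1, 8, 3, 4, 9, 2, 5).
Continuing from each remaining unvisited element yields (1, 8, 3, 4, 9, 2, 5).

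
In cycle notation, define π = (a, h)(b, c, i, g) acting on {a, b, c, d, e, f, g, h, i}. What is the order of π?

4

The cycle type of π is (4, 2, 1, 1, 1).
The order is lcm(4, 2) = 4.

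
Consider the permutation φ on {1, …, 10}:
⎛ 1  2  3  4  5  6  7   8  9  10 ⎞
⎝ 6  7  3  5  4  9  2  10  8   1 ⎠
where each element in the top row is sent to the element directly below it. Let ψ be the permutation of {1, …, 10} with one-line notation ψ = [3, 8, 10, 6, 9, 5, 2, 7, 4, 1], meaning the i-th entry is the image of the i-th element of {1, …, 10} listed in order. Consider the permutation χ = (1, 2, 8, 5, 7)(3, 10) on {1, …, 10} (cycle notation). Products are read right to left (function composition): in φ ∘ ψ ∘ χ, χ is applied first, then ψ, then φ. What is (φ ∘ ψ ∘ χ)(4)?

Apply the permutations in order: χ(4) = 4, then ψ(4) = 6, then φ(6) = 9. So (φ ∘ ψ ∘ χ)(4) = 9.

9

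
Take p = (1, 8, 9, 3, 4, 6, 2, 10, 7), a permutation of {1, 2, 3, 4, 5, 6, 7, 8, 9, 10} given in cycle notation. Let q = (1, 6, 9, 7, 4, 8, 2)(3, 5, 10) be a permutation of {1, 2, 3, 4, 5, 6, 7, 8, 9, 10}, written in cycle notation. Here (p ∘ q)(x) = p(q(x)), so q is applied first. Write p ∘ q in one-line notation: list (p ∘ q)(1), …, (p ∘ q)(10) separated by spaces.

2 8 5 9 7 3 6 10 1 4

For each element, apply q then p: 1 → 6 → 2; 2 → 1 → 8; 3 → 5 → 5; 4 → 8 → 9; 5 → 10 → 7; 6 → 9 → 3; 7 → 4 → 6; 8 → 2 → 10; 9 → 7 → 1; 10 → 3 → 4.
So p ∘ q in one-line form is 2 8 5 9 7 3 6 10 1 4.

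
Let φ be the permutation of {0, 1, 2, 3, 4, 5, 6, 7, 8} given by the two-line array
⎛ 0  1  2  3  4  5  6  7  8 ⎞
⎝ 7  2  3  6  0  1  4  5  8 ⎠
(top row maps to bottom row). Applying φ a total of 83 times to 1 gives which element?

6

Tracing 1 → 2 → … returns to 1 after 8 steps, so 1 lies in an 8-cycle (0, 7, 5, 1, 2, 3, 6, 4).
Since the cycle has length 8, φ^83 acts on it the same as φ^3 (83 mod 8 = 3).
Stepping 3 places around the cycle: 1 → 2 → 3 → 6.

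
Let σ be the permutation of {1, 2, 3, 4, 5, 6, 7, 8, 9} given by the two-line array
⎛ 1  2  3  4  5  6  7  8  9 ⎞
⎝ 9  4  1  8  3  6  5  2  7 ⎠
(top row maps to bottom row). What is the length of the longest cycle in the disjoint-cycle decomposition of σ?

Decomposing into disjoint cycles gives (1 9 7 5 3)(2 4 8); the longest has length 5.

5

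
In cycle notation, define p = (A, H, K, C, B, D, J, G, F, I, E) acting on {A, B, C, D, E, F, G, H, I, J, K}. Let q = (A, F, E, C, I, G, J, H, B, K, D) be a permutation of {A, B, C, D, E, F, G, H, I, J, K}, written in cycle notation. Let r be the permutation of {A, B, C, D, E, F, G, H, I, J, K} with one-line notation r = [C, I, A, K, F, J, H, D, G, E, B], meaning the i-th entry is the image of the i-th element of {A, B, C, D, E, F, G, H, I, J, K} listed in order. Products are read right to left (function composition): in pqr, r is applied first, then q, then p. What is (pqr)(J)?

Chase J: r(J) = E; q(E) = C; p(C) = B. Hence (pqr)(J) = B.

B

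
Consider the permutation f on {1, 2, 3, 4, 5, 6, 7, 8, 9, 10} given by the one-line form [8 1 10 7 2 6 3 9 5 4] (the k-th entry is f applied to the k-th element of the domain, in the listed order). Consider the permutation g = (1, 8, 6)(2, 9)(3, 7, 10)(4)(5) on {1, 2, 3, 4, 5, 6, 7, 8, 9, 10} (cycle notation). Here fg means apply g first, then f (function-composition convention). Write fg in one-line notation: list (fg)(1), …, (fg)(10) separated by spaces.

Chase each element through g then f: 1 → 8 → 9; 2 → 9 → 5; 3 → 7 → 3; 4 → 4 → 7; 5 → 5 → 2; 6 → 1 → 8; 7 → 10 → 4; 8 → 6 → 6; 9 → 2 → 1; 10 → 3 → 10.
So fg in one-line form is 9 5 3 7 2 8 4 6 1 10.

9 5 3 7 2 8 4 6 1 10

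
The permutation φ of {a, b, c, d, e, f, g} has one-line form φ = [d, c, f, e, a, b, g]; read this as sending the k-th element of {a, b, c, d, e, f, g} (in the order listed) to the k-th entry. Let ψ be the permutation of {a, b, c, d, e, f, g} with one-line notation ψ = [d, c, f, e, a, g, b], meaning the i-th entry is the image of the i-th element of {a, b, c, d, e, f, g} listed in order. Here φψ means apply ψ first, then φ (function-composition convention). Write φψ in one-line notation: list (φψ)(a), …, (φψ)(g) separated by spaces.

e f b a d g c

Chase each element through ψ then φ: a → d → e; b → c → f; c → f → b; d → e → a; e → a → d; f → g → g; g → b → c.
Collecting the images, φψ = [e f b a d g c].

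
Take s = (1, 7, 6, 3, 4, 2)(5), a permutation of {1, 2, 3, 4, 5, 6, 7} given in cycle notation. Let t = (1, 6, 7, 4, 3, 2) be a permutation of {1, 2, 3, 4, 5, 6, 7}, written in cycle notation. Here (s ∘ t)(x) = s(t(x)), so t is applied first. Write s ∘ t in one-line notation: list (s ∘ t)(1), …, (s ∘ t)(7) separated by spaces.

3 7 1 4 5 6 2

Chase each element through t then s: 1 → 6 → 3; 2 → 1 → 7; 3 → 2 → 1; 4 → 3 → 4; 5 → 5 → 5; 6 → 7 → 6; 7 → 4 → 2.
So s ∘ t in one-line form is 3 7 1 4 5 6 2.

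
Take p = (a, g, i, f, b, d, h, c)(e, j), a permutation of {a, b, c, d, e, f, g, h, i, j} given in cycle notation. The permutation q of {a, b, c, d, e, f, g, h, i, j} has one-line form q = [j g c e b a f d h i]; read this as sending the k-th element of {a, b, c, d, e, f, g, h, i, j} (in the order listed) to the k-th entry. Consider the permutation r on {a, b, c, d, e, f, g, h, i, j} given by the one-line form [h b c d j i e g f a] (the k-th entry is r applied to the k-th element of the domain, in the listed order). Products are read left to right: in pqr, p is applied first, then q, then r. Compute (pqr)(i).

h

(pqr)(i) = r(q(p(i))). p(i) = f, then q(f) = a, then r(a) = h, so the result is h.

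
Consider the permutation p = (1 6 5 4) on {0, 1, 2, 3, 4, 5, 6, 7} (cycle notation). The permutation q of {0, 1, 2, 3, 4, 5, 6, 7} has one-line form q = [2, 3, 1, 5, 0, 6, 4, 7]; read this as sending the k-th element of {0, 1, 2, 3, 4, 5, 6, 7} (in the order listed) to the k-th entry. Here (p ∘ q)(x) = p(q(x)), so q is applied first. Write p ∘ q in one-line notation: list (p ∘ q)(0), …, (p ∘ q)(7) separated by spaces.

2 3 6 4 0 5 1 7

For each element, apply q then p: 0 → 2 → 2; 1 → 3 → 3; 2 → 1 → 6; 3 → 5 → 4; 4 → 0 → 0; 5 → 6 → 5; 6 → 4 → 1; 7 → 7 → 7.
Collecting the images, p ∘ q = [2 3 6 4 0 5 1 7].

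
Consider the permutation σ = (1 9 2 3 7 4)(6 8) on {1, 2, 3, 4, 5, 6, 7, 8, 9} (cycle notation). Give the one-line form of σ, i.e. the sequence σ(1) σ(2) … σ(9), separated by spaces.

Image by image: 1→9, 2→3, 3→7, 4→1, 5→5, 6→8, 7→4, 8→6, 9→2.
So the one-line form is 9 3 7 1 5 8 4 6 2.

9 3 7 1 5 8 4 6 2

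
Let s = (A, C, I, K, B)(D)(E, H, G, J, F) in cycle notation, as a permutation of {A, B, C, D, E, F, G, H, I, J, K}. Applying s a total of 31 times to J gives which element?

F

J lies in the 5-cycle (E, H, G, J, F).
On a 5-cycle, s^5 is the identity, so s^31 = s^1 there (31 ≡ 1 mod 5).
Advancing 1 step from J: J → F.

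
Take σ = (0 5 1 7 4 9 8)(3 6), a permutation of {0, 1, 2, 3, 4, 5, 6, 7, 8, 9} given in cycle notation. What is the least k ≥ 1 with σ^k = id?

The disjoint cycles have lengths 7, 2, 1.
The order of σ is the least common multiple of its cycle lengths: lcm(7, 2) = 14.

14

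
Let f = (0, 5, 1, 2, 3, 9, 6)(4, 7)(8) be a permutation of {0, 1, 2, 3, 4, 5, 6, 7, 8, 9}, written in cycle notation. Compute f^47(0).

9

0 lies in the 7-cycle (0, 5, 1, 2, 3, 9, 6).
On a 7-cycle, f^7 is the identity, so f^47 = f^5 there (47 ≡ 5 mod 7).
Advancing 5 steps from 0: 0 → 5 → 1 → 2 → 3 → 9.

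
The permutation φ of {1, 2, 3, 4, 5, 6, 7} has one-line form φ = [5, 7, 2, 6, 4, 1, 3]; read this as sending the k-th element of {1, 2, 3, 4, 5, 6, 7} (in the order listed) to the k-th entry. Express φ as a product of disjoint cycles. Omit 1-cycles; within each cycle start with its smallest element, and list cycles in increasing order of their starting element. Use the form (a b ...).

Start at 1 and follow images: 1 → 5 → 4 → 6 → 1, giving the cycle (1 5 4 6).
Continuing from each remaining unvisited element yields (1 5 4 6)(2 7 3).

(1 5 4 6)(2 7 3)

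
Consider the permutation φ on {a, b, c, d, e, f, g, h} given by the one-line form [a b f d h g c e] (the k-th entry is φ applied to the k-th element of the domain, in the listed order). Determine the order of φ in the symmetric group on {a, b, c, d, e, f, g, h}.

The disjoint-cycle form of φ has cycle lengths 3, 2, 1, 1, 1.
Since disjoint cycles commute, ord(φ) = lcm(3, 2) = 6.

6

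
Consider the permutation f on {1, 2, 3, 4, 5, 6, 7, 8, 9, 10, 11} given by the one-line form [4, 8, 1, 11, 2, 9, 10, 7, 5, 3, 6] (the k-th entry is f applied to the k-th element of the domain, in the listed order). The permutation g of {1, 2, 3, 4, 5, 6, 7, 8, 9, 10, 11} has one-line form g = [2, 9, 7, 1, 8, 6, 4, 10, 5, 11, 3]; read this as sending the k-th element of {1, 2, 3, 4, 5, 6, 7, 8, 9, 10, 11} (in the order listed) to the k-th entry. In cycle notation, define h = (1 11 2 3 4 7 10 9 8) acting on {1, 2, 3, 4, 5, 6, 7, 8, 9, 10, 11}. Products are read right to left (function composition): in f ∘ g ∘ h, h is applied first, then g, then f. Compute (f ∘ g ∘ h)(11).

5

Chase 11: h(11) = 2; g(2) = 9; f(9) = 5. Hence (f ∘ g ∘ h)(11) = 5.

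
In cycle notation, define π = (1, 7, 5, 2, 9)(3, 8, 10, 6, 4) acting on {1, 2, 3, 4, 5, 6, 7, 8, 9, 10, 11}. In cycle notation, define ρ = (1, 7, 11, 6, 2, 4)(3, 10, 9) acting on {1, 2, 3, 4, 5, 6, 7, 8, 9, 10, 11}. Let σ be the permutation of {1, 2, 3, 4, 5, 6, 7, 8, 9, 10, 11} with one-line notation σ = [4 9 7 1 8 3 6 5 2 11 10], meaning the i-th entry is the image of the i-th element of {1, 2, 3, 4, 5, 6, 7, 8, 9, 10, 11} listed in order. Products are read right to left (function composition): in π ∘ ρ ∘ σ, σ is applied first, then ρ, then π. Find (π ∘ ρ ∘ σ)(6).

Chase 6: σ(6) = 3; ρ(3) = 10; π(10) = 6. Hence (π ∘ ρ ∘ σ)(6) = 6.

6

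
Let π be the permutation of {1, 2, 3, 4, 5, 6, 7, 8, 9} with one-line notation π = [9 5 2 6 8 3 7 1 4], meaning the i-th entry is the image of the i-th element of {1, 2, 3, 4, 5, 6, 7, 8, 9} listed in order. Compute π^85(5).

Tracing 5 → 8 → … returns to 5 after 8 steps, so 5 lies in an 8-cycle (1, 9, 4, 6, 3, 2, 5, 8).
Since the cycle has length 8, π^85 acts on it the same as π^5 (85 mod 8 = 5).
Advancing 5 steps from 5: 5 → 8 → 1 → 9 → 4 → 6.

6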